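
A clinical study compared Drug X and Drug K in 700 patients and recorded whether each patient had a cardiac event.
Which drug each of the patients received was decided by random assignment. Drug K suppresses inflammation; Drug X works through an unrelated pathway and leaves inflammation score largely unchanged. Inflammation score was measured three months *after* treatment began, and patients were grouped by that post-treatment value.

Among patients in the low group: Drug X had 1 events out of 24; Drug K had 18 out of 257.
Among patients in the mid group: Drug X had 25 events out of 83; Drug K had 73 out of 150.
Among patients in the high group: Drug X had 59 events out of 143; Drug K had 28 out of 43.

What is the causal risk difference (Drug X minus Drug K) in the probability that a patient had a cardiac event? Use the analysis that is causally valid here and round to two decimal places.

+0.08

Inflammation score lies on the pathway drug → inflammation score → outcome, so adjusting for it blocks the indirect effect. For the total causal effect of drug, use the unadjusted pooled rates.
The causal difference is the pooled difference: 0.340 − 0.264 = +0.076.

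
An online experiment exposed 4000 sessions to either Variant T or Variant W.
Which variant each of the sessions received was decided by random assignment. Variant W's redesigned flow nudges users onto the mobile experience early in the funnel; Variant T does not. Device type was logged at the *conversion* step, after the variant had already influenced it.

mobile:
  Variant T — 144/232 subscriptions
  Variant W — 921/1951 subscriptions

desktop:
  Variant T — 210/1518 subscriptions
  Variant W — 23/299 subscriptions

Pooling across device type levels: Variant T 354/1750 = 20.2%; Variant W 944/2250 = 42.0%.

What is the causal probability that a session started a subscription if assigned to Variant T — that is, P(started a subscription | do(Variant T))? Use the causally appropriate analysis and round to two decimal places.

The stratified and pooled comparisons disagree (Variant T wins within each device type; Variant W wins overall), so the answer turns on the causal role of device type.
Device type is downstream of the variant. One should not condition on a consequence of treatment, so the overall rates are the right comparison.
So P(outcome | do(Variant T)) is just the pooled rate for Variant T: 354/1750 = 0.202.

0.20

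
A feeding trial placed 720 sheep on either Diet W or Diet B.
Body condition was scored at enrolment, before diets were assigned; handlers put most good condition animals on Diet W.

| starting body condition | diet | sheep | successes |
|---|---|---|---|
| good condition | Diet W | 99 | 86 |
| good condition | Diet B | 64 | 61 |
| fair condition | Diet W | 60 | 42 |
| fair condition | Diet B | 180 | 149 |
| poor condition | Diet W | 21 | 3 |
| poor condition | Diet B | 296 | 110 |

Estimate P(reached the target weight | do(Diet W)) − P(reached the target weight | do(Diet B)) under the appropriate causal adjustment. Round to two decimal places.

The imbalance in starting body condition arose from how sheep were allocated, not from anything the diet did; and starting body condition independently affects the outcome. The pooled gap is confounded — condition on starting body condition.
Adjusting over the population distribution of starting body condition: 0.226·(0.869−0.953) + 0.333·(0.700−0.828) + 0.440·(0.143−0.372) = -0.162.

-0.16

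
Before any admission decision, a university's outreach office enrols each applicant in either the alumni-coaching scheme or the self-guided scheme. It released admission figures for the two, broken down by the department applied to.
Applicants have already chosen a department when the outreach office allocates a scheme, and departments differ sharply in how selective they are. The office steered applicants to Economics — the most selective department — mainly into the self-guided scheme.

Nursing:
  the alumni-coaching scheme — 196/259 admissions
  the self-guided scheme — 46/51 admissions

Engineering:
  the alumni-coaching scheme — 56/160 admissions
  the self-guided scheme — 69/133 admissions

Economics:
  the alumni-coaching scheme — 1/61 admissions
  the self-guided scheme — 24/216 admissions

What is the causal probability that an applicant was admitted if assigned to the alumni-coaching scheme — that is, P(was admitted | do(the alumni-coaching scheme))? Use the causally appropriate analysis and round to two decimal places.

the self-guided scheme is higher inside every department stratum but the alumni-coaching scheme is higher in aggregate. Whether to stratify depends on how department relates to the outreach scheme.
Department satisfies the back-door criterion: it is not a descendant of the outreach scheme, and it blocks the spurious path from outreach scheme to outcome. Adjusting for it (i.e., using the within-department rates) gives the causal effect.
Standardising the alumni-coaching scheme to the population department mix: 0.352·196/259 + 0.333·56/160 + 0.315·1/61 = 0.388.

0.39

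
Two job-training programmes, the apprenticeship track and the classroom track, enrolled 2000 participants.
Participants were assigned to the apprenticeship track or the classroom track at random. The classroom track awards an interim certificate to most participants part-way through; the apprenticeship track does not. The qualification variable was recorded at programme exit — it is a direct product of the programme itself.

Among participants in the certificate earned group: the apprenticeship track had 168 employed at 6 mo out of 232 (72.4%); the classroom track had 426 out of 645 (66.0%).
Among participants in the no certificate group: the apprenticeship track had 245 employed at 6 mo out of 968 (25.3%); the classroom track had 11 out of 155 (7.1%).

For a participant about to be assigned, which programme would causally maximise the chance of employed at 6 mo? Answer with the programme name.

The distribution of qualification attained during the programme is itself part of what the programme does — it is an intermediate outcome. Holding it fixed would remove that part of the effect; the total effect is the pooled difference.
Pooled: the apprenticeship track 34.4% vs the classroom track 54.6%; the classroom track is higher overall.

the classroom track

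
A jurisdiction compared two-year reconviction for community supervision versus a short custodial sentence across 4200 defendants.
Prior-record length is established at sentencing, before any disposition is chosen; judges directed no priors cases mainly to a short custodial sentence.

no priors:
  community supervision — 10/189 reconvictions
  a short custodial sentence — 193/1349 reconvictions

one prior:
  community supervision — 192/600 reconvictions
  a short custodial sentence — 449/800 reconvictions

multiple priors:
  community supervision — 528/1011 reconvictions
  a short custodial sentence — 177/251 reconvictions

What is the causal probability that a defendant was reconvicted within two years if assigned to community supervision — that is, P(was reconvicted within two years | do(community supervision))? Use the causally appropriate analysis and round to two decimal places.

0.28

Prior-record length is set before the disposition has any effect — it is not caused by the disposition — and it independently drives the outcome. That makes it a confounder, so the causal comparison is within prior-record length levels.
Standardising community supervision to the population prior-record length mix: 0.366·10/189 + 0.333·192/600 + 0.300·528/1011 = 0.283.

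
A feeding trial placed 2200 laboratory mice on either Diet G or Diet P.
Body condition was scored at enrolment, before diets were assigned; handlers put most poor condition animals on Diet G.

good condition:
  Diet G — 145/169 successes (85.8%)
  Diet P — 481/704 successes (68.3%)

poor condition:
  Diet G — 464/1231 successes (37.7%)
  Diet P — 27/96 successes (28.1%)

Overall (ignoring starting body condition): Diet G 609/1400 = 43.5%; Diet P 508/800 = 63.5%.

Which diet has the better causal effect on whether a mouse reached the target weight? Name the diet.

Diet G

The imbalance in starting body condition arose from how laboratory mice were allocated, not from anything the diet did; and starting body condition independently affects the outcome. The pooled gap is confounded — condition on starting body condition.
Within each level — good condition: 85.8% vs 68.3%; poor condition: 37.7% vs 28.1% — Diet G is higher every time.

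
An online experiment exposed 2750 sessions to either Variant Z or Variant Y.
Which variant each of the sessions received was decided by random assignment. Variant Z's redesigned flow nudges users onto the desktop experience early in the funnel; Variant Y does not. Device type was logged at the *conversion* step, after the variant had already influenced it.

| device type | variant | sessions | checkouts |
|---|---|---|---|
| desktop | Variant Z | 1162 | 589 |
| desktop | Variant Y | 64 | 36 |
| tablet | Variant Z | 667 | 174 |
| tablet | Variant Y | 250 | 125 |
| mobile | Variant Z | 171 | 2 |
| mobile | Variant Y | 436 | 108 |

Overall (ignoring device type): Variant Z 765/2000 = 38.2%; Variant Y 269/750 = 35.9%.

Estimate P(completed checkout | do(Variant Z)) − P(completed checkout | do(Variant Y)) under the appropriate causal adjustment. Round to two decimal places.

+0.02

The stratified and pooled comparisons disagree (Variant Y wins within each device type; Variant Z wins overall), so the answer turns on the causal role of device type.
Stratifying would compare variants among sessions the variants themselves sorted into device type groups — a form of selection on an intermediate. The unconditioned pooled rates give the total causal effect.
The causal difference is the pooled difference: 0.383 − 0.359 = +0.024.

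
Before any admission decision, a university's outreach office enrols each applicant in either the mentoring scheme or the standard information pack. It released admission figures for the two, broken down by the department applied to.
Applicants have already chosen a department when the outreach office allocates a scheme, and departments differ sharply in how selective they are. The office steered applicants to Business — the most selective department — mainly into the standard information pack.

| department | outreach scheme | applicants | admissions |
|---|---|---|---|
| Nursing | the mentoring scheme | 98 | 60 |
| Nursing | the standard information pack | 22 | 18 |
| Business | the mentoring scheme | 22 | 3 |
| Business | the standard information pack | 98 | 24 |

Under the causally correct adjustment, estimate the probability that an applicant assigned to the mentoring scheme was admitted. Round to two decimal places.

the standard information pack is higher inside every department stratum but the mentoring scheme is higher in aggregate. Whether to stratify depends on how department relates to the outreach scheme.
Department satisfies the back-door criterion: it is not a descendant of the outreach scheme, and it blocks the spurious path from outreach scheme to outcome. Adjusting for it (i.e., using the within-department rates) gives the causal effect.
Standardising the mentoring scheme to the population department mix: 0.500·60/98 + 0.500·3/22 = 0.374.

0.37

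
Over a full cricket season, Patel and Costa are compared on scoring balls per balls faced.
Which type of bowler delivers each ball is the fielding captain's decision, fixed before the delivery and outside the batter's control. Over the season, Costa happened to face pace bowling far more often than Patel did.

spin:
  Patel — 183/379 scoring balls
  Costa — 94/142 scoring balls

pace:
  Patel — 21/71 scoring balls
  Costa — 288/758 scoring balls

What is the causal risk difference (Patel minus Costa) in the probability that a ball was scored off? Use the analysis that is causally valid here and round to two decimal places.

Bowling type is set before the player has any effect — it is not caused by the player — and it independently drives the outcome. That makes it a confounder, so the causal comparison is within bowling type levels.
Adjusting over the population distribution of bowling type: 0.386·(0.483−0.662) + 0.614·(0.296−0.380) = -0.121.

-0.12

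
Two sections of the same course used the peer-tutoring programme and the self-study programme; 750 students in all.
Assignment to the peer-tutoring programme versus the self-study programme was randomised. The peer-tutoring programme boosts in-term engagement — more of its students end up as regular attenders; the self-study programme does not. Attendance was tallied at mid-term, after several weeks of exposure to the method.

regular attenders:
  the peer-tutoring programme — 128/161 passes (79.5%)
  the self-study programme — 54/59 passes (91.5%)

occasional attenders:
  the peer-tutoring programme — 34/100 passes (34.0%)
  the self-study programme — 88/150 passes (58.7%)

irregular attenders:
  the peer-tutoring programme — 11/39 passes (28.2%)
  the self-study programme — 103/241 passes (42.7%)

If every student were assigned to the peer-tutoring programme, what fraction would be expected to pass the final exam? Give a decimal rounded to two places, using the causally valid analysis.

0.58

The mid-term attendance-specific comparison favours the self-study programme throughout, but the pooled figures favour the peer-tutoring programme. The question is whether to condition on mid-term attendance.
Mid-term attendance here is a post-treatment variable shaped by the teaching method; conditioning on it would introduce bias rather than remove it. The overall comparison is the causal one.
So P(outcome | do(the peer-tutoring programme)) is just the pooled rate for the peer-tutoring programme: 173/300 = 0.577.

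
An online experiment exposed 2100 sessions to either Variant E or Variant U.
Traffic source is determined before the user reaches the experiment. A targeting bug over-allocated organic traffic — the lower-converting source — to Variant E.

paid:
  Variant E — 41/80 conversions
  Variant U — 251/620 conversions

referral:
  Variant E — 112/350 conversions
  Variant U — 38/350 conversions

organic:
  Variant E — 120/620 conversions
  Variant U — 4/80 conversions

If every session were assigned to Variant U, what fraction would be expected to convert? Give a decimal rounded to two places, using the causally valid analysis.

0.19

Here traffic source is a common cause — it drives both which variant a case falls under and the outcome. The crude comparison mixes populations; the stratum-specific rates are the causally relevant ones.
Standardising Variant U to the population traffic source mix: 0.333·251/620 + 0.333·38/350 + 0.333·4/80 = 0.188.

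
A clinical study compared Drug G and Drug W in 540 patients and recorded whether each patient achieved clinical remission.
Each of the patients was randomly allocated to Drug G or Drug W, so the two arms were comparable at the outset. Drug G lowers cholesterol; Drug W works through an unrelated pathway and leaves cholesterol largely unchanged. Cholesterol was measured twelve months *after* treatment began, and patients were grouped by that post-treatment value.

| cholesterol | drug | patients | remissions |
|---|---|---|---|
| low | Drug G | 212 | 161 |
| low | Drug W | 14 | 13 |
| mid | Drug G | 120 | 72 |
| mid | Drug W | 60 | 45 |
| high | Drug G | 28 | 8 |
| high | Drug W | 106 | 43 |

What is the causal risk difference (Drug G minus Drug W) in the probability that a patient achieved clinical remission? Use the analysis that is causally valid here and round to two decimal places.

+0.11

Cholesterol lies on the pathway drug → cholesterol → outcome, so adjusting for it blocks the indirect effect. For the total causal effect of drug, use the unadjusted pooled rates.
The causal difference is the pooled difference: 0.669 − 0.561 = +0.108.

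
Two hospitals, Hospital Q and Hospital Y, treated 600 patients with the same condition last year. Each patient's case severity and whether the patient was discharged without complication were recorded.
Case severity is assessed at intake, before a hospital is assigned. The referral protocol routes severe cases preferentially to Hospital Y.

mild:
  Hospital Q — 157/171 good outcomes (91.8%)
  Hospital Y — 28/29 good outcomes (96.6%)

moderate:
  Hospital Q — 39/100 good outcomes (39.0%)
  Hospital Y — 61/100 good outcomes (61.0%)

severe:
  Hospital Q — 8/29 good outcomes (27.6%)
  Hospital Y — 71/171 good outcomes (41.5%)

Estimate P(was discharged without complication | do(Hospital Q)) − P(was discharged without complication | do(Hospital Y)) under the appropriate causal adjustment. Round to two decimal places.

-0.14

The stratified and pooled comparisons disagree (Hospital Y wins within each case severity; Hospital Q wins overall), so the answer turns on the causal role of case severity.
Case severity differs across hospitals for reasons unrelated to any effect of the hospital itself, and it separately predicts the outcome — a classic confounder. We must compare within case severity levels.
Adjusting over the population distribution of case severity: 0.333·(0.918−0.966) + 0.333·(0.390−0.610) + 0.333·(0.276−0.415) = -0.136.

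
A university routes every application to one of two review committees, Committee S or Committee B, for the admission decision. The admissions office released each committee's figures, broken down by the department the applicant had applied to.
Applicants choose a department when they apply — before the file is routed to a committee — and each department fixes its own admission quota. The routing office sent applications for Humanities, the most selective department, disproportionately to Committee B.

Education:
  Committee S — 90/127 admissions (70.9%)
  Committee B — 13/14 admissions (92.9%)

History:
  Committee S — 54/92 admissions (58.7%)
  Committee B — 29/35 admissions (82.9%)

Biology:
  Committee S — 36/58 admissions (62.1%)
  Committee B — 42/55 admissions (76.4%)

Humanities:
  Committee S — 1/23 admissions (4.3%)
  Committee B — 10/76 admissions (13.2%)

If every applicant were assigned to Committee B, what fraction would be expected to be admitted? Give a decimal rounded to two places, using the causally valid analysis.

0.70

Nothing the review committee does changes department; the imbalance is an allocation artefact. With department also predicting the outcome, the pooled figure is confounded, and the within-stratum comparison is the causal one.
Standardising Committee B to the population department mix: 0.294·13/14 + 0.265·29/35 + 0.235·42/55 + 0.206·10/76 = 0.699.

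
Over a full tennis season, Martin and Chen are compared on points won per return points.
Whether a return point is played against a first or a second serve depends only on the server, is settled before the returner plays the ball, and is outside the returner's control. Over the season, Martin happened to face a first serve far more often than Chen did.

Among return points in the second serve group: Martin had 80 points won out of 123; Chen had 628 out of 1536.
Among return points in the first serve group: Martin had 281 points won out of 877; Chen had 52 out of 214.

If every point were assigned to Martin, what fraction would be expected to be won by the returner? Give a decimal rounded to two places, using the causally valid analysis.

Serve type satisfies the back-door criterion: it is not a descendant of the player, and it blocks the spurious path from player to outcome. Adjusting for it (i.e., using the within-serve type rates) gives the causal effect.
Standardising Martin to the population serve type mix: 0.603·80/123 + 0.397·281/877 = 0.519.

0.52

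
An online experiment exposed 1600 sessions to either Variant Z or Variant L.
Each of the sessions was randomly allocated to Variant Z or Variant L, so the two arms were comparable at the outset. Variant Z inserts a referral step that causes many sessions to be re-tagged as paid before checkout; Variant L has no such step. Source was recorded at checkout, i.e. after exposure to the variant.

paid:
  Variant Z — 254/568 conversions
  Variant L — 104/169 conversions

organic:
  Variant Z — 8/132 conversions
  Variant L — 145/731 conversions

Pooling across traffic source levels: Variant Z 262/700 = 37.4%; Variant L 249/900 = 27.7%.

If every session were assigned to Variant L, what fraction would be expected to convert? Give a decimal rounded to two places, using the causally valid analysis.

The stratified and pooled comparisons disagree (Variant L wins within each traffic source; Variant Z wins overall), so the answer turns on the causal role of traffic source.
Traffic source here is a post-treatment variable shaped by the variant; conditioning on it would introduce bias rather than remove it. The overall comparison is the causal one.
So P(outcome | do(Variant L)) is just the pooled rate for Variant L: 249/900 = 0.277.

0.28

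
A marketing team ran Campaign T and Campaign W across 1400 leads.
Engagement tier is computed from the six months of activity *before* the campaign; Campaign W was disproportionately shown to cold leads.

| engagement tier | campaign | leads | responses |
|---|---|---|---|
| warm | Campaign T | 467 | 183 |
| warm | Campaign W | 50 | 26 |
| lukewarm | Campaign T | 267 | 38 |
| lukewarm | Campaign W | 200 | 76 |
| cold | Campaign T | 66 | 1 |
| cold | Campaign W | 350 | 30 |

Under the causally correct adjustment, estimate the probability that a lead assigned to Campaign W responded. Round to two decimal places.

0.34

The imbalance in engagement tier arose from how leads were allocated, not from anything the campaign did; and engagement tier independently affects the outcome. The pooled gap is confounded — condition on engagement tier.
Standardising Campaign W to the population engagement tier mix: 0.369·26/50 + 0.334·76/200 + 0.297·30/350 = 0.344.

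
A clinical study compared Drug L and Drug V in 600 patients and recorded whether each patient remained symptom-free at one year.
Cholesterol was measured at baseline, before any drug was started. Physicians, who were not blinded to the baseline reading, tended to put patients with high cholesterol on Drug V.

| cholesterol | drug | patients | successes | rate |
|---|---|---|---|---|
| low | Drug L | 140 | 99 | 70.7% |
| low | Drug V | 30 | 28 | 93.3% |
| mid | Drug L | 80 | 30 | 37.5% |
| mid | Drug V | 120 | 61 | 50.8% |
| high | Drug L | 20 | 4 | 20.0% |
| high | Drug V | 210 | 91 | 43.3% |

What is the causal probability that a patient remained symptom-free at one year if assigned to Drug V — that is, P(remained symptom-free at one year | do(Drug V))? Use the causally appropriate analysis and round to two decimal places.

0.60

The cholesterol-specific comparison favours Drug V throughout, but the pooled figures favour Drug L. The question is whether to condition on cholesterol.
Here cholesterol is a common cause — it drives both which drug a case falls under and the outcome. The crude comparison mixes populations; the stratum-specific rates are the causally relevant ones.
Standardising Drug V to the population cholesterol mix: 0.283·28/30 + 0.333·61/120 + 0.383·91/210 = 0.600.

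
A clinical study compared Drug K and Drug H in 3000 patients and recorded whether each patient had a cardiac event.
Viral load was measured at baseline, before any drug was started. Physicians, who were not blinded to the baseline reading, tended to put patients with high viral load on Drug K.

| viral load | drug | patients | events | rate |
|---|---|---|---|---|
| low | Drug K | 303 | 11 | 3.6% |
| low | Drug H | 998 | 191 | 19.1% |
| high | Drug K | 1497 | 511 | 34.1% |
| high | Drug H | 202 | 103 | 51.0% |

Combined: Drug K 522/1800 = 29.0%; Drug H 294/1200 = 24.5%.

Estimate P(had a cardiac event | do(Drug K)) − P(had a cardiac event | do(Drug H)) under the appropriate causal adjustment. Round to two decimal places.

-0.16

Viral load satisfies the back-door criterion: it is not a descendant of the drug, and it blocks the spurious path from drug to outcome. Adjusting for it (i.e., using the within-viral load rates) gives the causal effect.
Adjusting over the population distribution of viral load: 0.434·(0.036−0.191) + 0.566·(0.341−0.510) = -0.163.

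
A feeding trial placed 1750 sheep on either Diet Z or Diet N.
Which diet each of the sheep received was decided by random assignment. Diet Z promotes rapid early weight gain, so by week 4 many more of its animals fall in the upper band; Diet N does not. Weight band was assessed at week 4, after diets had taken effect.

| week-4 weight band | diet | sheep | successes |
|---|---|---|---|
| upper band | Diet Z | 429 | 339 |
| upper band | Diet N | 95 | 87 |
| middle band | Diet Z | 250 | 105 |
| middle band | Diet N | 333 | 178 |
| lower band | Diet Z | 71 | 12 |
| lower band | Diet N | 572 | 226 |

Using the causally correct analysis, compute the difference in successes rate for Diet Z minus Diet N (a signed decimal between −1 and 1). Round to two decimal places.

+0.12

Because the diet influences week-4 weight band, week-4 weight band is a post-treatment mediator, not a confounder. Stratifying on it would bias the estimate; the causal effect is the crude pooled difference.
The causal difference is the pooled difference: 0.608 − 0.491 = +0.117.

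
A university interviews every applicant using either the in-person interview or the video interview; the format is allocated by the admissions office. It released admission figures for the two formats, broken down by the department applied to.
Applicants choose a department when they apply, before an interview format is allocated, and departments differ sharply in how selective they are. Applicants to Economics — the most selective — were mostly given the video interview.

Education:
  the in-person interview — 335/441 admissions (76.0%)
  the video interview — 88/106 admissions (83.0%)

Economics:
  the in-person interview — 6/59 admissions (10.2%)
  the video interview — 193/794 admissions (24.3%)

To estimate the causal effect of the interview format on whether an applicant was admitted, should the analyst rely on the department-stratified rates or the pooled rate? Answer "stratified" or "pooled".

The imbalance in department arose from how applicants were allocated, not from anything the interview format did; and department independently affects the outcome. The pooled gap is confounded — condition on department.
Within each level — Education: 76.0% vs 83.0%; Economics: 10.2% vs 24.3% — the video interview is higher every time.

stratified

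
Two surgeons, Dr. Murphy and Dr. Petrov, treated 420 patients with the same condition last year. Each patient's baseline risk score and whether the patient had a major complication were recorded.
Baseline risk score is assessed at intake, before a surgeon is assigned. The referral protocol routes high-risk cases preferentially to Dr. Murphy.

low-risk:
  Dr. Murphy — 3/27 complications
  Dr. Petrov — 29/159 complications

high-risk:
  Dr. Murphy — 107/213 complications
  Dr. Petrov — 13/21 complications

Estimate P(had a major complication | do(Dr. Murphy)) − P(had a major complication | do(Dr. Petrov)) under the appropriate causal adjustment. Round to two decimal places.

-0.10

Baseline risk score satisfies the back-door criterion: it is not a descendant of the surgeon, and it blocks the spurious path from surgeon to outcome. Adjusting for it (i.e., using the within-baseline risk score rates) gives the causal effect.
Adjusting over the population distribution of baseline risk score: 0.443·(0.111−0.182) + 0.557·(0.502−0.619) = -0.097.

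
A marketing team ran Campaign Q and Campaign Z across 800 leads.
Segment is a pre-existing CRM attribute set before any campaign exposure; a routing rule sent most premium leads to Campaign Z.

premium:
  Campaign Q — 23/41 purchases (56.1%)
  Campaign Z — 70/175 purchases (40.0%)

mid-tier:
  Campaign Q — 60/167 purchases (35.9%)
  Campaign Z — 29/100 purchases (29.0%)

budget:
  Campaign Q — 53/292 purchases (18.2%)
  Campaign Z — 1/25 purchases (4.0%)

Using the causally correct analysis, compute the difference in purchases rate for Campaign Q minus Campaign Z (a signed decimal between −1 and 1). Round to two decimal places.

Within every customer segment level Campaign Q has the higher rate, yet pooled Campaign Z does — Simpson's reversal.
Customer segment satisfies the back-door criterion: it is not a descendant of the campaign, and it blocks the spurious path from campaign to outcome. Adjusting for it (i.e., using the within-customer segment rates) gives the causal effect.
Adjusting over the population distribution of customer segment: 0.270·(0.561−0.400) + 0.334·(0.359−0.290) + 0.396·(0.182−0.040) = +0.123.

+0.12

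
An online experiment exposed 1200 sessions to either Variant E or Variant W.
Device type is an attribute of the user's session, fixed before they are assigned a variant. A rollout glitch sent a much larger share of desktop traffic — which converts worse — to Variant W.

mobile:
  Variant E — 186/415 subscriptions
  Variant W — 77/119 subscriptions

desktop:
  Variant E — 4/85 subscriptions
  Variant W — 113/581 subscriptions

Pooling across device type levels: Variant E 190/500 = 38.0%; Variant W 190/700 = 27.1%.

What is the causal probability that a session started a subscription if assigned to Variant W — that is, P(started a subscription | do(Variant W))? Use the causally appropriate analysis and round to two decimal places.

0.40

The imbalance in device type arose from how sessions were allocated, not from anything the variant did; and device type independently affects the outcome. The pooled gap is confounded — condition on device type.
Standardising Variant W to the population device type mix: 0.445·77/119 + 0.555·113/581 = 0.396.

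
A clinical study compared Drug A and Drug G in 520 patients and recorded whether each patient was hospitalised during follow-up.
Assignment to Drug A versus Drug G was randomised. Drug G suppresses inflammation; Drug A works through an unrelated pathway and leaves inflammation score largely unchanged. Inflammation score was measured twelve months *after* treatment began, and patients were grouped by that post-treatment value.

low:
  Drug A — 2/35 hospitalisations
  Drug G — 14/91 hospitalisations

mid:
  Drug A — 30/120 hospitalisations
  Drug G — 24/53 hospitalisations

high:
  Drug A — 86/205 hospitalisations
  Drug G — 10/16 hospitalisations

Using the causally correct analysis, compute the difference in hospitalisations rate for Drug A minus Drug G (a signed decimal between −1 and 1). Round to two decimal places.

The distribution of inflammation score is itself part of what the drug does — it is an intermediate outcome. Holding it fixed would remove that part of the effect; the total effect is the pooled difference.
The causal difference is the pooled difference: 0.328 − 0.300 = +0.028.

+0.03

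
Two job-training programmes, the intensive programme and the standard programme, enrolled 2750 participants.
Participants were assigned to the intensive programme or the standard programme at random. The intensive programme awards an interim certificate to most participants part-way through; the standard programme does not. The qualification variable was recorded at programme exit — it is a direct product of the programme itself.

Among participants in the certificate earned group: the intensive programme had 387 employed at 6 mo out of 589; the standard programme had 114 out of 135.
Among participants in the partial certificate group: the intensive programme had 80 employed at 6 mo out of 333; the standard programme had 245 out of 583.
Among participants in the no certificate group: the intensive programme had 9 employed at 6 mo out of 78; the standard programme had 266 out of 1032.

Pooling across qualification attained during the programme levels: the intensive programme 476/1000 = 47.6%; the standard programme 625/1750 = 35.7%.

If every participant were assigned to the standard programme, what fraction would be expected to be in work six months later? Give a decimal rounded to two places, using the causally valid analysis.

The stratified and pooled comparisons disagree (the standard programme wins within each qualification attained during the programme; the intensive programme wins overall), so the answer turns on the causal role of qualification attained during the programme.
Stratifying would compare programmes among participants the programmes themselves sorted into qualification attained during the programme groups — a form of selection on an intermediate. The unconditioned pooled rates give the total causal effect.
So P(outcome | do(the standard programme)) is just the pooled rate for the standard programme: 625/1750 = 0.357.

0.36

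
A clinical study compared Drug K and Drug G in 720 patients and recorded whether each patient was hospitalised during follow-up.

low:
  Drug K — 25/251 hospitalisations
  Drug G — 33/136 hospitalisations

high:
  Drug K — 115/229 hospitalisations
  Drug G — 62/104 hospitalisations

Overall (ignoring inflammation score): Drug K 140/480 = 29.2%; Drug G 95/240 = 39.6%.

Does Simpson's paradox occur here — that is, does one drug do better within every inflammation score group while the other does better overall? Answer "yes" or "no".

Within each inflammation score level (low 10.0% vs 24.3%; high 50.2% vs 59.6%), Drug K has the lower rate every time. Pooled: 29.2% vs 39.6% — Drug K has the lower rate overall. They agree.

no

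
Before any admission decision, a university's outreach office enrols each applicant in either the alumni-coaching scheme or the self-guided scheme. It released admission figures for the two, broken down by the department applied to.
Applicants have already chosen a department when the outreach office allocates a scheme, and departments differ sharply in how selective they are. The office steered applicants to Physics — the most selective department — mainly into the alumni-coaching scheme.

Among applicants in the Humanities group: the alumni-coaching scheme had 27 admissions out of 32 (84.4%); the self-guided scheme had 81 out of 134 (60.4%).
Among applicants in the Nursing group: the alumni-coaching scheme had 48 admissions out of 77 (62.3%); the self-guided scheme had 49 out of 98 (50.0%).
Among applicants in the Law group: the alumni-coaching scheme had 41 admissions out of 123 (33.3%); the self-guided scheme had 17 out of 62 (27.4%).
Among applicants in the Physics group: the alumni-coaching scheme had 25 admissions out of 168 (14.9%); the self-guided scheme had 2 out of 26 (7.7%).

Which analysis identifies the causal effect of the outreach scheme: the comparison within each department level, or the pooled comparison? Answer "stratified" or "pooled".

stratified

The stratified and pooled comparisons disagree (the alumni-coaching scheme wins within each department; the self-guided scheme wins overall), so the answer turns on the causal role of department.
Department differs across outreach schemes for reasons unrelated to any effect of the outreach scheme itself, and it separately predicts the outcome — a classic confounder. We must compare within department levels.
Within each level — Humanities: 84.4% vs 60.4%; Nursing: 62.3% vs 50.0%; Law: 33.3% vs 27.4%; Physics: 14.9% vs 7.7% — the alumni-coaching scheme is higher every time.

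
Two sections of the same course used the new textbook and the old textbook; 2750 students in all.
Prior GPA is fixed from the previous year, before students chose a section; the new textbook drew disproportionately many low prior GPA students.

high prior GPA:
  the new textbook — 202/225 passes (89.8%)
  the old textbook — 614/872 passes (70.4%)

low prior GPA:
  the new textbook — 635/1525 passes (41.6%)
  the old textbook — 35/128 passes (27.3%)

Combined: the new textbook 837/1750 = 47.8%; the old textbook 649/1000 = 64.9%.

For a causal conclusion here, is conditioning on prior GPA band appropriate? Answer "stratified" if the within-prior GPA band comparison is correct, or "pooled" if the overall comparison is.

stratified

Prior GPA band is set before the teaching method has any effect — it is not caused by the teaching method — and it independently drives the outcome. That makes it a confounder, so the causal comparison is within prior GPA band levels.
Within each level — high prior GPA: 89.8% vs 70.4%; low prior GPA: 41.6% vs 27.3% — the new textbook is higher every time.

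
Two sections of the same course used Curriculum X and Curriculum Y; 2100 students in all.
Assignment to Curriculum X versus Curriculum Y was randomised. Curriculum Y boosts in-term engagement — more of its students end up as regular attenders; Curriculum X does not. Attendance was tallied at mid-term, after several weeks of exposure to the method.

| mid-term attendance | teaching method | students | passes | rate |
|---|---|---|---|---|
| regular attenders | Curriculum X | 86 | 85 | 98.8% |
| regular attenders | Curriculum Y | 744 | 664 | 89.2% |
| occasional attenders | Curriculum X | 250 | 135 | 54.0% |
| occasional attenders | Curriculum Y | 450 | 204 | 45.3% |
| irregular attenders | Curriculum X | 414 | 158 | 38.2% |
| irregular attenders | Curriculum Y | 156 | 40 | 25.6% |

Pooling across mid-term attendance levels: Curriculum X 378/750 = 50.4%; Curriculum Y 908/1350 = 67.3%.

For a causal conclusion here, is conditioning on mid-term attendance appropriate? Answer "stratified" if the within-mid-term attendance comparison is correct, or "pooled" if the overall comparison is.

pooled

Mid-term attendance is downstream of the teaching method. One should not condition on a consequence of treatment, so the overall rates are the right comparison.
Pooled: Curriculum X 50.4% vs Curriculum Y 67.3%; Curriculum Y is higher overall.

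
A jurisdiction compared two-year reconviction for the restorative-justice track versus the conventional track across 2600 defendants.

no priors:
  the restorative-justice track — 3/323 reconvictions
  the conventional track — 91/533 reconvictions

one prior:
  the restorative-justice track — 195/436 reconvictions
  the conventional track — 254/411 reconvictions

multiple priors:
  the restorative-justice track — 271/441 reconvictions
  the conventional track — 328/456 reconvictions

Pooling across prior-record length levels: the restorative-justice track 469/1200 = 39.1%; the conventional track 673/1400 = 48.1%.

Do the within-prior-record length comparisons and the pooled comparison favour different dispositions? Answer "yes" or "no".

no

Within each prior-record length level (no priors 0.9% vs 17.1%; one prior 44.7% vs 61.8%; multiple priors 61.5% vs 71.9%), the restorative-justice track has the lower rate every time. Pooled: 39.1% vs 48.1% — the restorative-justice track has the lower rate overall. They agree.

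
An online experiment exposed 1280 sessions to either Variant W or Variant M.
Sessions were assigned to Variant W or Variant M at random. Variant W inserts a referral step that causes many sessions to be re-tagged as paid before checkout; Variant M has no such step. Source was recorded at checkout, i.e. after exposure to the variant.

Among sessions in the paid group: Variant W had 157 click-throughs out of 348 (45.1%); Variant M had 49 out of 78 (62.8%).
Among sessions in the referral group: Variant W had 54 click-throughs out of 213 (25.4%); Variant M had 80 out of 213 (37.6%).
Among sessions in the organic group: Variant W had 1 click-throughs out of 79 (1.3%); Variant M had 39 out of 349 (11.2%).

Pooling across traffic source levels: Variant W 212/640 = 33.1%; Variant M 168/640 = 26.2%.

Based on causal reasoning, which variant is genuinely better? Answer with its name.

Variant W

The stratified and pooled comparisons disagree (Variant M wins within each traffic source; Variant W wins overall), so the answer turns on the causal role of traffic source.
Traffic source lies on the pathway variant → traffic source → outcome, so adjusting for it blocks the indirect effect. For the total causal effect of variant, use the unadjusted pooled rates.
Pooled: Variant W 33.1% vs Variant M 26.2%; Variant W is higher overall.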